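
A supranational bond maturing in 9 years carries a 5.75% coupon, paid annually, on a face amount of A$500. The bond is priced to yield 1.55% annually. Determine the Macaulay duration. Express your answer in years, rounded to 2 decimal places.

7.54 years

Periodic yield y = 0.0155. Discount each cash flow and weight by its year:
  t   CF        PV=CF/(1+0.0155)^t    t·PV
  1        28.75        28.3112        28.3112
  2        28.75        27.8791        55.7581
  3        28.75        27.4535        82.3606
  4        28.75        27.0345       108.1379
  5        28.75        26.6218       133.1092
  6        28.75        26.2155       157.2930
  7        28.75        25.8154       180.7076
  8        28.75        25.4213       203.3707
  9       528.75       460.3955     4,143.5591
  Σ                    675.1478     5,092.6075
Price P = Σ PV = 675.1478.
Macaulay duration = Σ(t·PV) / P = 5,092.6075 / 675.1478 = 7.54295 years.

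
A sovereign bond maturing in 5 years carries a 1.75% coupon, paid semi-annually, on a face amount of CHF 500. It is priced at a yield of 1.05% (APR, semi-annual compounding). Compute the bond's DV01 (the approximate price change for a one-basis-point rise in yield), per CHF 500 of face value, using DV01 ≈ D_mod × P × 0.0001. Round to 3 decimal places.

CHF 0.248

Periodic yield y = 0.00525.
  t   CF        PV=CF/(1+0.00525)^t    t·PV
  1        4.375         4.3522         4.3522
  2        4.375         4.3294         8.6588
  3        4.375         4.3068        12.9204
  4        4.375         4.2843        17.1373
  5        4.375         4.2619        21.3097
  6        4.375         4.2397        25.4381
  7        4.375         4.2175        29.5228
  8        4.375         4.1955        33.5641
  9        4.375         4.1736        37.5624
  10     504.375       478.6441     4,786.4413
  Σ                    517.0051     4,976.9072
P = 517.0051; D_Mac = 9.62642 half-year periods = 4.81321 yrs; D_mod = 4.78807 yrs.
DV01 ≈ 4.78807 × 517.0051 × 0.0001 = 0.247546.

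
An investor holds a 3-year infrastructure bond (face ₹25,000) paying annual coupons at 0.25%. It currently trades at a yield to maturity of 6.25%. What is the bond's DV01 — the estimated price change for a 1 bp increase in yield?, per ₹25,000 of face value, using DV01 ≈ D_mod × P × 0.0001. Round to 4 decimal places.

Periodic yield y = 0.0625.
  t   CF        PV=CF/(1+0.0625)^t    t·PV
  1        62.50        58.8235        58.8235
  2        62.50        55.3633       110.7266
  3    25,062.50    20,894.7690    62,684.3069
  Σ                 21,008.9558    62,853.8571
P = 21,008.9558; D_Mac = 2.99176 yrs; D_mod = 2.81578 yrs.
DV01 ≈ 2.81578 × 21,008.9558 × 0.0001 = 5.915657.

₹5.9157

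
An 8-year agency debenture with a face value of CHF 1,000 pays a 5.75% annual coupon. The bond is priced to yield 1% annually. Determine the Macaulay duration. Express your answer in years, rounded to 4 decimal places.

Periodic yield y = 0.01. Discount each cash flow and weight by its year:
  t   CF        PV=CF/(1+0.01)^t    t·PV
  1        57.50        56.9307        56.9307
  2        57.50        56.3670       112.7340
  3        57.50        55.8089       167.4268
  4        57.50        55.2564       221.0255
  5        57.50        54.7093       273.5464
  6        57.50        54.1676       325.0056
  7        57.50        53.6313       375.4190
  8     1,057.50       976.5835     7,812.6681
  Σ                  1,363.4547     9,344.7561
Price P = Σ PV = 1,363.4547.
Macaulay duration = Σ(t·PV) / P = 9,344.7561 / 1,363.4547 = 6.85373 years.

6.8537 years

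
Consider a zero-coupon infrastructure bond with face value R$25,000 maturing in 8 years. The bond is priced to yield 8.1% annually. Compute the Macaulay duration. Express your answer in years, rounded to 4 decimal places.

8.0000 years

A zero-coupon bond has a single cash flow at maturity, so its Macaulay duration equals its maturity: 8 years.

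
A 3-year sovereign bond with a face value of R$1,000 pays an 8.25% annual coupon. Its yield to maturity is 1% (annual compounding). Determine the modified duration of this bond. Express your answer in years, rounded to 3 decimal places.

2.771 years

Periodic yield y = 0.01. First find Macaulay duration:
  t   CF        PV=CF/(1+0.01)^t    t·PV
  1        82.50        81.6832        81.6832
  2        82.50        80.8744       161.7488
  3     1,082.50     1,050.6638     3,151.9915
  Σ                  1,213.2214     3,395.4235
P = 1,213.2214; Macaulay duration = 3,395.4235 / 1,213.2214 = 2.79868 years.
Modified duration = D_Mac / (1 + y) = 2.79868 / 1.01 = 2.77097 years.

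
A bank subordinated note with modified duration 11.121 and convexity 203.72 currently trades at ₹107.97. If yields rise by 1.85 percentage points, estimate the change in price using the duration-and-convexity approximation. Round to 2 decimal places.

Duration effect: -D_mod·Δy = -11.121 × (+0.0185) = -0.2057385
Convexity effect: ½·C·(Δy)² = 0.5 × 203.72 × (0.0185)² = +0.034861585
ΔP/P ≈ -0.2057385 + 0.034861585 = -0.170876915
ΔP ≈ 107.97 × (-0.170876915) = -18.44958051255.

-₹18.45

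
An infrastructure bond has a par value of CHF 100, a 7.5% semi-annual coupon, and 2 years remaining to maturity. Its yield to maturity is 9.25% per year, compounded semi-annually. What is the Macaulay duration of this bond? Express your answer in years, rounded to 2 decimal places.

Periodic yield y = 0.04625. Discount each cash flow and weight by its period:
  t   CF        PV=CF/(1+0.04625)^t    t·PV
  1         3.75         3.5842         3.5842
  2         3.75         3.4258         6.8516
  3         3.75         3.2743         9.8230
  4       103.75        86.5857       346.3428
  Σ                     96.8701       366.6017
Price P = Σ PV = 96.8701.
Macaulay duration = Σ(t·PV) / P = 366.6017 / 96.8701 = 3.78447 half-year periods.
In years: 3.78447 / 2 = 1.89223 years.

1.89 years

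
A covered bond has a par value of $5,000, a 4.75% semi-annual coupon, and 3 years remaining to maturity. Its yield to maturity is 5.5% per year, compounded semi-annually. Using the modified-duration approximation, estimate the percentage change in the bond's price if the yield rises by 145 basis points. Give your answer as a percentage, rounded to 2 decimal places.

-3.99%

Periodic yield y = 0.0275. Modified duration first:
  t   CF        PV=CF/(1+0.0275)^t    t·PV
  1       118.75       115.5718       115.5718
  2       118.75       112.4786       224.9572
  3       118.75       109.4682       328.4047
  4       118.75       106.5384       426.1537
  5       118.75       103.6870       518.4352
  6     5,118.75     4,349.8365    26,099.0192
  Σ                  4,897.5806    27,712.5418
P = 4,897.5806; D_Mac = 5.65841 half-year periods = 2.82921 yrs; D_mod = 2.82921/(1+0.0275) = 2.75349 yrs.
ΔP/P ≈ -D_mod · Δy = -2.75349 × (+0.0145) = -0.039926 = -3.9926%.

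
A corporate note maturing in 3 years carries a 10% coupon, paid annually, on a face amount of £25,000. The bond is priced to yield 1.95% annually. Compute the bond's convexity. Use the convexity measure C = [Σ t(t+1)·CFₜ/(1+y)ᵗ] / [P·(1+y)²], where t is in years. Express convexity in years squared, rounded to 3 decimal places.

10.329

With y = 0.0195:
  t   CF        PV=CF/(1+0.0195)^t    t·PV        t(t+1)·PV
  1     2,500.00     2,452.1824     2,452.1824       4,904.3649
  2     2,500.00     2,405.2795     4,810.5590      14,431.6770
  3    27,500.00    25,952.0102    77,856.0306     311,424.1226
  Σ                 30,809.4722    85,118.7721     330,760.1644
P = 30,809.4722.
Convexity = Σ t(t+1)·PV / [P·(1+y)²] = 330,760.1644 / (30,809.4722 × 1.039380) = 10.32891.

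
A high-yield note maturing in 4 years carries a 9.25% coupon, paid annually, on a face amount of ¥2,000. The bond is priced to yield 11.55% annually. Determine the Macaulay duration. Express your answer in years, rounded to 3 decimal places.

3.501 years

Periodic yield y = 0.1155. Discount each cash flow and weight by its year:
  t   CF        PV=CF/(1+0.1155)^t    t·PV
  1       185.00       165.8449       165.8449
  2       185.00       148.6732       297.3463
  3       185.00       133.2794       399.8382
  4     2,185.00     1,411.1499     5,644.5995
  Σ                  1,858.9473     6,507.6289
Price P = Σ PV = 1,858.9473.
Macaulay duration = Σ(t·PV) / P = 6,507.6289 / 1,858.9473 = 3.50071 years.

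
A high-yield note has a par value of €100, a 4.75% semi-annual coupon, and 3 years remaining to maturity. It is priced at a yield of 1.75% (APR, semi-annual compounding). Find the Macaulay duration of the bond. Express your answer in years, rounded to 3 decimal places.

Periodic yield y = 0.00875. Discount each cash flow and weight by its period:
  t   CF        PV=CF/(1+0.00875)^t    t·PV
  1        2.375         2.3544         2.3544
  2        2.375         2.3340         4.6680
  3        2.375         2.3137         6.9412
  4        2.375         2.2937         9.1746
  5        2.375         2.2738        11.3688
  6      102.375        97.1611       582.9669
  Σ                    108.7307       617.4739
Price P = Σ PV = 108.7307.
Macaulay duration = Σ(t·PV) / P = 617.4739 / 108.7307 = 5.67893 half-year periods.
In years: 5.67893 / 2 = 2.83946 years.

2.839 years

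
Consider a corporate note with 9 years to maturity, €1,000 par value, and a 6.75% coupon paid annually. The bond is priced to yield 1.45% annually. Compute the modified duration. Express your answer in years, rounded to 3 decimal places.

7.290 years

Periodic yield y = 0.0145. First find Macaulay duration:
  t   CF        PV=CF/(1+0.0145)^t    t·PV
  1        67.50        66.5352        66.5352
  2        67.50        65.5843       131.1685
  3        67.50        64.6469       193.9407
  4        67.50        63.7229       254.8916
  5        67.50        62.8121       314.0606
  6        67.50        61.9144       371.4862
  7        67.50        61.0294       427.2061
  8        67.50        60.1572       481.2573
  9     1,067.50       937.7767     8,439.9900
  Σ                  1,444.1791    10,680.5363
P = 1,444.1791; Macaulay duration = 10,680.5363 / 1,444.1791 = 7.39558 years.
Modified duration = D_Mac / (1 + y) = 7.39558 / 1.0145 = 7.28987 years.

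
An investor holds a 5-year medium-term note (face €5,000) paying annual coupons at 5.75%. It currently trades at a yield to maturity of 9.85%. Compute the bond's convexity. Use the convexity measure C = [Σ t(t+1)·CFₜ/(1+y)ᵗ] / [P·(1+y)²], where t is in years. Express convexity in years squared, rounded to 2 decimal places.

With y = 0.0985:
  t   CF        PV=CF/(1+0.0985)^t    t·PV        t(t+1)·PV
  1       287.50       261.7205       261.7205         523.4411
  2       287.50       238.2526       476.5053       1,429.5159
  3       287.50       216.8891       650.6672       2,602.6688
  4       287.50       197.4411       789.7645       3,948.8224
  5     5,287.50     3,305.5983    16,527.9914      99,167.9485
  Σ                  4,219.9016    18,706.6489     107,672.3966
P = 4,219.9016.
Convexity = Σ t(t+1)·PV / [P·(1+y)²] = 107,672.3966 / (4,219.9016 × 1.206702) = 21.14472.

21.14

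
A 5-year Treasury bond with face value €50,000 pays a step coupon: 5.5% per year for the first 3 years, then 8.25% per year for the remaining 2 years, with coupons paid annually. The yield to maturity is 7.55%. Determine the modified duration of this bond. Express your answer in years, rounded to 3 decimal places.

Periodic yield y = 0.0755. First find Macaulay duration:
  t   CF        PV=CF/(1+0.0755)^t    t·PV
  1     2,750.00     2,556.9503     2,556.9503
  2     2,750.00     2,377.4526     4,754.9052
  3     2,750.00     2,210.5556     6,631.6669
  4     4,125.00     3,083.0623    12,332.2490
  5    54,125.00    37,613.6809   188,068.4045
  Σ                 47,841.7016   214,344.1758
P = 47,841.7016; Macaulay duration = 214,344.1758 / 47,841.7016 = 4.48028 years.
Modified duration = D_Mac / (1 + y) = 4.48028 / 1.0755 = 4.16576 years.

4.166 years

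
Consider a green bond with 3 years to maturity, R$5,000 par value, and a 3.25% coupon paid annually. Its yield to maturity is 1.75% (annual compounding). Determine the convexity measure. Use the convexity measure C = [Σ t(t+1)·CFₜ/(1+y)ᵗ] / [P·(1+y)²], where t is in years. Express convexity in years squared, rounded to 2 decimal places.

11.12

With y = 0.0175:
  t   CF        PV=CF/(1+0.0175)^t    t·PV        t(t+1)·PV
  1       162.50       159.7052       159.7052         319.4103
  2       162.50       156.9584       313.9168         941.7503
  3     5,162.50     4,900.6853    14,702.0558      58,808.2231
  Σ                  5,217.3488    15,175.6777      60,069.3837
P = 5,217.3488.
Convexity = Σ t(t+1)·PV / [P·(1+y)²] = 60,069.3837 / (5,217.3488 × 1.035306) = 11.12076.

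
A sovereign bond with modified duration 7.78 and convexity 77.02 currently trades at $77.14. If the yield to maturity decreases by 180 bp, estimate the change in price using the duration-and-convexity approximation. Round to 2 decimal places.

Duration effect: -D_mod·Δy = -7.78 × (-0.018) = +0.140040
Convexity effect: ½·C·(Δy)² = 0.5 × 77.02 × (-0.018)² = +0.01247724
ΔP/P ≈ +0.140040 + 0.01247724 = +0.15251724
ΔP ≈ 77.14 × (+0.15251724) = +11.7651798936.

+$11.77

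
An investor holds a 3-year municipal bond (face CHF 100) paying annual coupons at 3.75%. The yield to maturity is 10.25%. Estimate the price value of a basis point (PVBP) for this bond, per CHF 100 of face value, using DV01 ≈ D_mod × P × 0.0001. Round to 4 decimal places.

Periodic yield y = 0.1025.
  t   CF        PV=CF/(1+0.1025)^t    t·PV
  1         3.75         3.4014         3.4014
  2         3.75         3.0851         6.1703
  3       103.75        77.4198       232.2595
  Σ                     83.9063       241.8312
P = 83.9063; D_Mac = 2.88216 yrs; D_mod = 2.61420 yrs.
DV01 ≈ 2.61420 × 83.9063 × 0.0001 = 0.021935.

CHF 0.0219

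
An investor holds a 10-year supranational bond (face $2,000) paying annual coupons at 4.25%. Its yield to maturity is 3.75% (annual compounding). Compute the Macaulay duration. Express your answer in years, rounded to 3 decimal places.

8.390 years

Periodic yield y = 0.0375. Discount each cash flow and weight by its year:
  t   CF        PV=CF/(1+0.0375)^t    t·PV
  1        85.00        81.9277        81.9277
  2        85.00        78.9665       157.9329
  3        85.00        76.1123       228.3368
  4        85.00        73.3612       293.4449
  5        85.00        70.7096       353.5480
  6        85.00        68.1538       408.9230
  7        85.00        65.6904       459.8331
  8        85.00        63.3161       506.5287
  9        85.00        61.0276       549.2480
  10    2,085.00     1,442.8627    14,428.6270
  Σ                  2,082.1279    17,468.3501
Price P = Σ PV = 2,082.1279.
Macaulay duration = Σ(t·PV) / P = 17,468.3501 / 2,082.1279 = 8.38966 years.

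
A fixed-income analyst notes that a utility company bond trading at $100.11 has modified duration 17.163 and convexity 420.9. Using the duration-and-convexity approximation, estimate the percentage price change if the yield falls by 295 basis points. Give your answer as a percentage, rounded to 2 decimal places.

Duration effect: -D_mod·Δy = -17.163 × (-0.0295) = +0.5063085
Convexity effect: ½·C·(Δy)² = 0.5 × 420.9 × (-0.0295)² = +0.1831441125
ΔP/P ≈ +0.5063085 + 0.1831441125 = +0.6894526125
= +68.94526125%.

+68.95%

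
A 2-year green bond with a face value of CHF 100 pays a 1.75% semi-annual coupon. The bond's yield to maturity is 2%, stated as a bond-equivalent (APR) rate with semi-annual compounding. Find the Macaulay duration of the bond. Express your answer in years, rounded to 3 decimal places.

Periodic yield y = 0.01. Discount each cash flow and weight by its period:
  t   CF        PV=CF/(1+0.01)^t    t·PV
  1        0.875         0.8663         0.8663
  2        0.875         0.8578         1.7155
  3        0.875         0.8493         2.5478
  4      100.875        96.9389       387.7556
  Σ                     99.5123       392.8852
Price P = Σ PV = 99.5123.
Macaulay duration = Σ(t·PV) / P = 392.8852 / 99.5123 = 3.94811 half-year periods.
In years: 3.94811 / 2 = 1.97405 years.

1.974 years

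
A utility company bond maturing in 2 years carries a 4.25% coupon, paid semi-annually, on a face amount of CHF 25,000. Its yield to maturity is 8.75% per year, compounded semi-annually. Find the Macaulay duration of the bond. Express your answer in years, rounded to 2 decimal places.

1.94 years

Periodic yield y = 0.04375. Discount each cash flow and weight by its period:
  t   CF        PV=CF/(1+0.04375)^t    t·PV
  1       531.25       508.9820       508.9820
  2       531.25       487.6475       975.2949
  3       531.25       467.2071     1,401.6214
  4    25,531.25    21,512.2643    86,049.0571
  Σ                 22,976.1009    88,934.9554
Price P = Σ PV = 22,976.1009.
Macaulay duration = Σ(t·PV) / P = 88,934.9554 / 22,976.1009 = 3.87076 half-year periods.
In years: 3.87076 / 2 = 1.93538 years.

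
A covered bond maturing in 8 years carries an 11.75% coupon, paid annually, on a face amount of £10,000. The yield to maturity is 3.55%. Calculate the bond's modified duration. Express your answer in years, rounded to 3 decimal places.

5.891 years

Periodic yield y = 0.0355. First find Macaulay duration:
  t   CF        PV=CF/(1+0.0355)^t    t·PV
  1     1,175.00     1,134.7175     1,134.7175
  2     1,175.00     1,095.8161     2,191.6321
  3     1,175.00     1,058.2482     3,174.7447
  4     1,175.00     1,021.9684     4,087.8735
  5     1,175.00       986.9323     4,934.6614
  6     1,175.00       953.0973     5,718.5839
  7     1,175.00       920.4223     6,442.9563
  8    11,175.00     8,453.6976    67,629.5804
  Σ                 15,624.8997    95,314.7498
P = 15,624.8997; Macaulay duration = 95,314.7498 / 15,624.8997 = 6.10018 years.
Modified duration = D_Mac / (1 + y) = 6.10018 / 1.0355 = 5.89105 years.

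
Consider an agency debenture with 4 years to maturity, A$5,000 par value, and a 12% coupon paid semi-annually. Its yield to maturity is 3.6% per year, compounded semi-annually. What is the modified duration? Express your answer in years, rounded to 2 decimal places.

3.33 years

Periodic yield y = 0.018. First find Macaulay duration:
  t   CF        PV=CF/(1+0.018)^t    t·PV
  1       300.00       294.6955       294.6955
  2       300.00       289.4848       578.9695
  3       300.00       284.3662       853.0985
  4       300.00       279.3381     1,117.3523
  5       300.00       274.3989     1,371.9945
  6       300.00       269.5471     1,617.2823
  7       300.00       264.7810     1,853.4670
  8     5,300.00     4,595.0860    36,760.6881
  Σ                  6,551.6974    44,447.5477
P = 6,551.6974; Macaulay duration = 44,447.5477 / 6,551.6974 = 6.78413 half-year periods = 3.39206 years.
Modified duration = D_Mac / (1 + y) = 3.39206 / 1.018 = 3.33209 years.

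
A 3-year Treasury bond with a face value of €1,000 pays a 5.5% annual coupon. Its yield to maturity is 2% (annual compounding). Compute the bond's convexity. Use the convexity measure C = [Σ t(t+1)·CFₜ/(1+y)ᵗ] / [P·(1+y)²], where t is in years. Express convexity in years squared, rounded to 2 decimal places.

10.79

With y = 0.02:
  t   CF        PV=CF/(1+0.02)^t    t·PV        t(t+1)·PV
  1        55.00        53.9216        53.9216         107.8431
  2        55.00        52.8643       105.7286         317.1857
  3     1,055.00       994.1501     2,982.4502      11,929.8008
  Σ                  1,100.9359     3,142.1003      12,354.8296
P = 1,100.9359.
Convexity = Σ t(t+1)·PV / [P·(1+y)²] = 12,354.8296 / (1,100.9359 × 1.040400) = 10.78635.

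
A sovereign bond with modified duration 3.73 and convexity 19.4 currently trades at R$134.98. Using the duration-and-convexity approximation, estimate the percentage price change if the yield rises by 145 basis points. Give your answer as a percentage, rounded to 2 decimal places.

Duration effect: -D_mod·Δy = -3.73 × (+0.0145) = -0.054085
Convexity effect: ½·C·(Δy)² = 0.5 × 19.4 × (0.0145)² = +0.002039425
ΔP/P ≈ -0.054085 + 0.002039425 = -0.052045575
= -5.2045575%.

-5.20%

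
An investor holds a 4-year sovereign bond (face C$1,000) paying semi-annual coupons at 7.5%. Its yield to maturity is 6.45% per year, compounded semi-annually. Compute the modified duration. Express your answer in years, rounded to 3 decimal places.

3.428 years

Periodic yield y = 0.03225. First find Macaulay duration:
  t   CF        PV=CF/(1+0.03225)^t    t·PV
  1        37.50        36.3284        36.3284
  2        37.50        35.1934        70.3868
  3        37.50        34.0939       102.2817
  4        37.50        33.0287       132.1149
  5        37.50        31.9968       159.9841
  6        37.50        30.9972       185.9830
  7        37.50        30.0287       210.2011
  8     1,037.50       804.8389     6,438.7114
  Σ                  1,036.5061     7,335.9914
P = 1,036.5061; Macaulay duration = 7,335.9914 / 1,036.5061 = 7.07762 half-year periods = 3.53881 years.
Modified duration = D_Mac / (1 + y) = 3.53881 / 1.03225 = 3.42825 years.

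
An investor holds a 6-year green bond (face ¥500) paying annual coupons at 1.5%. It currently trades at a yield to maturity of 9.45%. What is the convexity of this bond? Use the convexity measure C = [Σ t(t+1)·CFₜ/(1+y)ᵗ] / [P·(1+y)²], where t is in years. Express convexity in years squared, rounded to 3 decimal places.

With y = 0.0945:
  t   CF        PV=CF/(1+0.0945)^t    t·PV        t(t+1)·PV
  1         7.50         6.8524         6.8524          13.7049
  2         7.50         6.2608        12.5216          37.5648
  3         7.50         5.7202        17.1607          68.6428
  4         7.50         5.2263        20.9054         104.5269
  5         7.50         4.7751        23.8755         143.2530
  6       507.50       295.2171     1,771.3024      12,399.1165
  Σ                    324.0520     1,852.6180      12,766.8090
P = 324.0520.
Convexity = Σ t(t+1)·PV / [P·(1+y)²] = 12,766.8090 / (324.0520 × 1.197930) = 32.88790.

32.888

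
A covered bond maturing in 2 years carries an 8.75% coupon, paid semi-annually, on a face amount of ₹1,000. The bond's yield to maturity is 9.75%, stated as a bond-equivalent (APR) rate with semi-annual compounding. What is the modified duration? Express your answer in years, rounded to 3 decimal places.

1.789 years

Periodic yield y = 0.04875. First find Macaulay duration:
  t   CF        PV=CF/(1+0.04875)^t    t·PV
  1        43.75        41.7163        41.7163
  2        43.75        39.7772        79.5544
  3        43.75        37.9282       113.7846
  4     1,043.75       862.7969     3,451.1877
  Σ                    982.2186     3,686.2430
P = 982.2186; Macaulay duration = 3,686.2430 / 982.2186 = 3.75298 half-year periods = 1.87649 years.
Modified duration = D_Mac / (1 + y) = 1.87649 / 1.04875 = 1.78926 years.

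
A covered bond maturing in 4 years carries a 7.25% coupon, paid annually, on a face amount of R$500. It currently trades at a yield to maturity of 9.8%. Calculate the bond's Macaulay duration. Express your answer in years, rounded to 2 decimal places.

Periodic yield y = 0.098. Discount each cash flow and weight by its year:
  t   CF        PV=CF/(1+0.098)^t    t·PV
  1        36.25        33.0146        33.0146
  2        36.25        30.0679        60.1358
  3        36.25        27.3843        82.1528
  4       536.25       368.9419     1,475.7675
  Σ                    459.4086     1,651.0707
Price P = Σ PV = 459.4086.
Macaulay duration = Σ(t·PV) / P = 1,651.0707 / 459.4086 = 3.59390 years.

3.59 years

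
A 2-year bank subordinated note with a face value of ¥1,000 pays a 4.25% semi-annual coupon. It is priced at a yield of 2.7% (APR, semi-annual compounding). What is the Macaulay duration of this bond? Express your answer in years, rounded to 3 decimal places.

Periodic yield y = 0.0135. Discount each cash flow and weight by its period:
  t   CF        PV=CF/(1+0.0135)^t    t·PV
  1        21.25        20.9669        20.9669
  2        21.25        20.6877        41.3753
  3        21.25        20.4121        61.2363
  4     1,021.25       967.9146     3,871.6585
  Σ                  1,029.9813     3,995.2371
Price P = Σ PV = 1,029.9813.
Macaulay duration = Σ(t·PV) / P = 3,995.2371 / 1,029.9813 = 3.87894 half-year periods.
In years: 3.87894 / 2 = 1.93947 years.

1.939 years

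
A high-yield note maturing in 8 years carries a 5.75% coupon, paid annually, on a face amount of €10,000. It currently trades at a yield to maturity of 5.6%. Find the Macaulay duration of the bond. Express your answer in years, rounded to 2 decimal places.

6.64 years

Periodic yield y = 0.056. Discount each cash flow and weight by its year:
  t   CF        PV=CF/(1+0.056)^t    t·PV
  1       575.00       544.5076       544.5076
  2       575.00       515.6322     1,031.2643
  3       575.00       488.2880     1,464.8641
  4       575.00       462.3940     1,849.5759
  5       575.00       437.8731     2,189.3654
  6       575.00       414.6525     2,487.9153
  7       575.00       392.6634     2,748.6438
  8    10,575.00     6,838.6288    54,709.0303
  Σ                 10,094.6396    67,025.1668
Price P = Σ PV = 10,094.6396.
Macaulay duration = Σ(t·PV) / P = 67,025.1668 / 10,094.6396 = 6.63968 years.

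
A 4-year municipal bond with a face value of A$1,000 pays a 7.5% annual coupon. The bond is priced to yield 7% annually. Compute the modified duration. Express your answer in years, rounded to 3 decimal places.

3.368 years

Periodic yield y = 0.07. First find Macaulay duration:
  t   CF        PV=CF/(1+0.07)^t    t·PV
  1        75.00        70.0935        70.0935
  2        75.00        65.5079       131.0158
  3        75.00        61.2223       183.6670
  4     1,075.00       820.1124     3,280.4494
  Σ                  1,016.9361     3,665.2257
P = 1,016.9361; Macaulay duration = 3,665.2257 / 1,016.9361 = 3.60419 years.
Modified duration = D_Mac / (1 + y) = 3.60419 / 1.07 = 3.36840 years.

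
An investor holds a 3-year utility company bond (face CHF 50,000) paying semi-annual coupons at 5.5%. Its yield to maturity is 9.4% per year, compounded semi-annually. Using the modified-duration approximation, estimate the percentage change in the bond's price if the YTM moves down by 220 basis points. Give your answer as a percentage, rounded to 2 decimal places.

+5.87%

Periodic yield y = 0.047. Modified duration first:
  t   CF        PV=CF/(1+0.047)^t    t·PV
  1     1,375.00     1,313.2760     1,313.2760
  2     1,375.00     1,254.3229     2,508.6457
  3     1,375.00     1,198.0161     3,594.0483
  4     1,375.00     1,144.2370     4,576.9478
  5     1,375.00     1,092.8720     5,464.3599
  6    51,375.00    39,000.6410   234,003.8459
  Σ                 45,003.3649   251,461.1236
P = 45,003.3649; D_Mac = 5.58761 half-year periods = 2.79380 yrs; D_mod = 2.79380/(1+0.047) = 2.66839 yrs.
ΔP/P ≈ -D_mod · Δy = -2.66839 × (-0.022) = +0.058705 = +5.8705%.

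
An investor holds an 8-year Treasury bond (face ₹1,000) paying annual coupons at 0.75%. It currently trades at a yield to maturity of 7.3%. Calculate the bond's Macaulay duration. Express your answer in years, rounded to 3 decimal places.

7.721 years

Periodic yield y = 0.073. Discount each cash flow and weight by its year:
  t   CF        PV=CF/(1+0.073)^t    t·PV
  1         7.50         6.9897         6.9897
  2         7.50         6.5142        13.0284
  3         7.50         6.0710        18.2131
  4         7.50         5.6580        22.6320
  5         7.50         5.2731        26.3653
  6         7.50         4.9143        29.4859
  7         7.50         4.5800        32.0598
  8     1,007.50       573.3863     4,587.0901
  Σ                    613.3866     4,735.8643
Price P = Σ PV = 613.3866.
Macaulay duration = Σ(t·PV) / P = 4,735.8643 / 613.3866 = 7.72085 years.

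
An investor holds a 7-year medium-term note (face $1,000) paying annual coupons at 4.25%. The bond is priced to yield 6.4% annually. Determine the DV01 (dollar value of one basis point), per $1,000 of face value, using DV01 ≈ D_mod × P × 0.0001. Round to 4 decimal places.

Periodic yield y = 0.064.
  t   CF        PV=CF/(1+0.064)^t    t·PV
  1        42.50        39.9436        39.9436
  2        42.50        37.5410        75.0820
  3        42.50        35.2829       105.8486
  4        42.50        33.1606       132.6424
  5        42.50        31.1660       155.8299
  6        42.50        29.2913       175.7480
  7     1,042.50       675.2812     4,726.9685
  Σ                    881.6666     5,412.0630
P = 881.6666; D_Mac = 6.13845 yrs; D_mod = 5.76922 yrs.
DV01 ≈ 5.76922 × 881.6666 × 0.0001 = 0.508653.

$0.5087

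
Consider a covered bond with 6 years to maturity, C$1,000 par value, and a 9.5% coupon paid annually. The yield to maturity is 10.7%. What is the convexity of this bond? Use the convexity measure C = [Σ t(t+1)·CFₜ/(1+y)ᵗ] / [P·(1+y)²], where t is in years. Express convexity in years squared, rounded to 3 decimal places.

With y = 0.107:
  t   CF        PV=CF/(1+0.107)^t    t·PV        t(t+1)·PV
  1        95.00        85.8175        85.8175         171.6350
  2        95.00        77.5226       155.0452         465.1356
  3        95.00        70.0295       210.0884         840.3535
  4        95.00        63.2606       253.0423       1,265.2115
  5        95.00        57.1460       285.7298       1,714.3787
  6     1,095.00       595.0157     3,570.0939      24,990.6576
  Σ                    948.7918     4,559.8171      29,447.3719
P = 948.7918.
Convexity = Σ t(t+1)·PV / [P·(1+y)²] = 29,447.3719 / (948.7918 × 1.225449) = 25.32680.

25.327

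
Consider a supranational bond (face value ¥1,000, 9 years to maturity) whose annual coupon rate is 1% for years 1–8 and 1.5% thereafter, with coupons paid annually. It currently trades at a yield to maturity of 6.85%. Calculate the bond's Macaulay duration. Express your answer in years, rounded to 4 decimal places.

8.5299 years

Periodic yield y = 0.0685. Discount each cash flow and weight by its year:
  t   CF        PV=CF/(1+0.0685)^t    t·PV
  1        10.00         9.3589         9.3589
  2        10.00         8.7589        17.5179
  3        10.00         8.1974        24.5922
  4        10.00         7.6719        30.6875
  5        10.00         7.1800        35.9002
  6        10.00         6.7197        40.3185
  7        10.00         6.2890        44.0227
  8        10.00         5.8858        47.0862
  9     1,015.00       559.1075     5,031.9673
  Σ                    619.1691     5,281.4514
Price P = Σ PV = 619.1691.
Macaulay duration = Σ(t·PV) / P = 5,281.4514 / 619.1691 = 8.52990 years.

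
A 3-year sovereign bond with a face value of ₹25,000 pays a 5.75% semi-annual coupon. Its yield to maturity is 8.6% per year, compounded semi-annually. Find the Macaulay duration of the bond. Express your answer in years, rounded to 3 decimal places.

2.789 years

Periodic yield y = 0.043. Discount each cash flow and weight by its period:
  t   CF        PV=CF/(1+0.043)^t    t·PV
  1       718.75       689.1179       689.1179
  2       718.75       660.7075     1,321.4150
  3       718.75       633.4684     1,900.4051
  4       718.75       607.3522     2,429.4089
  5       718.75       582.3128     2,911.5639
  6    25,718.75    19,977.6319   119,865.7913
  Σ                 23,150.5907   129,117.7021
Price P = Σ PV = 23,150.5907.
Macaulay duration = Σ(t·PV) / P = 129,117.7021 / 23,150.5907 = 5.57730 half-year periods.
In years: 5.57730 / 2 = 2.78865 years.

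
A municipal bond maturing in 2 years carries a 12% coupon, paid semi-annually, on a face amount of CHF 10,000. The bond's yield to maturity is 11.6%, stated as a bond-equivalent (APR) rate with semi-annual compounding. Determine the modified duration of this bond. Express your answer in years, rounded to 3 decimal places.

1.736 years

Periodic yield y = 0.058. First find Macaulay duration:
  t   CF        PV=CF/(1+0.058)^t    t·PV
  1       600.00       567.1078       567.1078
  2       600.00       536.0187     1,072.0373
  3       600.00       506.6339     1,519.9017
  4    10,600.00     8,459.8604    33,839.4414
  Σ                 10,069.6207    36,998.4882
P = 10,069.6207; Macaulay duration = 36,998.4882 / 10,069.6207 = 3.67427 half-year periods = 1.83713 years.
Modified duration = D_Mac / (1 + y) = 1.83713 / 1.058 = 1.73642 years.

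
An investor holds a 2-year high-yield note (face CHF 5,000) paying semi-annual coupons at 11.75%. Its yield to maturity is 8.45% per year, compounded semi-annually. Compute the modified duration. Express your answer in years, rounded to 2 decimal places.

Periodic yield y = 0.04225. First find Macaulay duration:
  t   CF        PV=CF/(1+0.04225)^t    t·PV
  1       293.75       281.8422       281.8422
  2       293.75       270.4170       540.8341
  3       293.75       259.4551       778.3652
  4     5,293.75     4,486.1709    17,944.6835
  Σ                  5,297.8852    19,545.7250
P = 5,297.8852; Macaulay duration = 19,545.7250 / 5,297.8852 = 3.68934 half-year periods = 1.84467 years.
Modified duration = D_Mac / (1 + y) = 1.84467 / 1.04225 = 1.76989 years.

1.77 years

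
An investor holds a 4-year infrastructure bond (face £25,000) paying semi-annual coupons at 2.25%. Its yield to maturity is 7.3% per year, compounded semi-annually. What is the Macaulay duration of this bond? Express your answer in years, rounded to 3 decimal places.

3.829 years

Periodic yield y = 0.0365. Discount each cash flow and weight by its period:
  t   CF        PV=CF/(1+0.0365)^t    t·PV
  1       281.25       271.3459       271.3459
  2       281.25       261.7905       523.5810
  3       281.25       252.5717       757.7150
  4       281.25       243.6774       974.7097
  5       281.25       235.0964     1,175.4821
  6       281.25       226.8176     1,360.9054
  7       281.25       218.8303     1,531.8119
  8    25,281.25    18,977.7225   151,821.7800
  Σ                 20,687.8522   158,417.3309
Price P = Σ PV = 20,687.8522.
Macaulay duration = Σ(t·PV) / P = 158,417.3309 / 20,687.8522 = 7.65750 half-year periods.
In years: 7.65750 / 2 = 3.82875 years.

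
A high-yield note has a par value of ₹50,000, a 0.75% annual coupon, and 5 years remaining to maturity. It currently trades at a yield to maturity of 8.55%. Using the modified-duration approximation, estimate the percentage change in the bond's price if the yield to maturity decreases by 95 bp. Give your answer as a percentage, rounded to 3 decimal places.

Periodic yield y = 0.0855. Modified duration first:
  t   CF        PV=CF/(1+0.0855)^t    t·PV
  1       375.00       345.4629       345.4629
  2       375.00       318.2523       636.5047
  3       375.00       293.1850       879.5551
  4       375.00       270.0921     1,080.3686
  5    50,375.00    33,424.5770   167,122.8851
  Σ                 34,651.5695   170,064.7764
P = 34,651.5695; D_Mac = 4.90785 yrs; D_mod = 4.90785/(1+0.0855) = 4.52128 yrs.
ΔP/P ≈ -D_mod · Δy = -4.52128 × (-0.0095) = +0.042952 = +4.2952%.

+4.295%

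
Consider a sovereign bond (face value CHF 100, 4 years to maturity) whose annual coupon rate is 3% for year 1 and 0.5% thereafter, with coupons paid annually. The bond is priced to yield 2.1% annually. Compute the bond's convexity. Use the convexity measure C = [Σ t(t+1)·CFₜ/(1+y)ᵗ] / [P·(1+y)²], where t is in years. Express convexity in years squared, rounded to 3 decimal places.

With y = 0.021:
  t   CF        PV=CF/(1+0.021)^t    t·PV        t(t+1)·PV
  1         3.00         2.9383         2.9383           5.8766
  2         0.50         0.4796         0.9593           2.8779
  3         0.50         0.4698         1.4093           5.6373
  4       100.50        92.4833       369.9330       1,849.6650
  Σ                     96.3710       375.2399       1,864.0568
P = 96.3710.
Convexity = Σ t(t+1)·PV / [P·(1+y)²] = 1,864.0568 / (96.3710 × 1.042441) = 18.55502.

18.555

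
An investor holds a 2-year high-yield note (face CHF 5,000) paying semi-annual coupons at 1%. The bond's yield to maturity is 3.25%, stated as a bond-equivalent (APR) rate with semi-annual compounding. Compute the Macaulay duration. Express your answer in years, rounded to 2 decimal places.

1.98 years

Periodic yield y = 0.01625. Discount each cash flow and weight by its period:
  t   CF        PV=CF/(1+0.01625)^t    t·PV
  1        25.00        24.6002        24.6002
  2        25.00        24.2069        48.4138
  3        25.00        23.8198        71.4594
  4     5,025.00     4,711.2248    18,844.8994
  Σ                  4,783.8518    18,989.3728
Price P = Σ PV = 4,783.8518.
Macaulay duration = Σ(t·PV) / P = 18,989.3728 / 4,783.8518 = 3.96947 half-year periods.
In years: 3.96947 / 2 = 1.98474 years.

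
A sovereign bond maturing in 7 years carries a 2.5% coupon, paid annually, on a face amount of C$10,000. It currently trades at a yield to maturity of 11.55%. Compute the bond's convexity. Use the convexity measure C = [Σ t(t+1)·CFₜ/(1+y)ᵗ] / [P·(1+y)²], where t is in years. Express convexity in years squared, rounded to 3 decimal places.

39.269

With y = 0.1155:
  t   CF        PV=CF/(1+0.1155)^t    t·PV        t(t+1)·PV
  1       250.00       224.1147       224.1147         448.2295
  2       250.00       200.9097       401.8194       1,205.4581
  3       250.00       180.1073       540.3219       2,161.2874
  4       250.00       161.4588       645.8352       3,229.1759
  5       250.00       144.7412       723.7059       4,342.2357
  6       250.00       129.7545       778.5272       5,449.6907
  7    10,250.00     4,769.1045    33,383.7318     267,069.8547
  Σ                  5,810.1908    36,698.0562     283,905.9319
P = 5,810.1908.
Convexity = Σ t(t+1)·PV / [P·(1+y)²] = 283,905.9319 / (5,810.1908 × 1.244340) = 39.26856.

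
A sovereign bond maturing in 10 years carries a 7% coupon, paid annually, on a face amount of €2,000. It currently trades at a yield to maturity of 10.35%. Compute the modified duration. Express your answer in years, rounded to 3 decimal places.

Periodic yield y = 0.1035. First find Macaulay duration:
  t   CF        PV=CF/(1+0.1035)^t    t·PV
  1       140.00       126.8691       126.8691
  2       140.00       114.9697       229.9394
  3       140.00       104.1864       312.5592
  4       140.00        94.4145       377.6580
  5       140.00        85.5591       427.7956
  6       140.00        77.5343       465.2060
  7       140.00        70.2622       491.8353
  8       140.00        63.6721       509.3770
  9       140.00        57.7002       519.3014
  10    2,140.00       799.2643     7,992.6427
  Σ                  1,594.4318    11,453.1836
P = 1,594.4318; Macaulay duration = 11,453.1836 / 1,594.4318 = 7.18324 years.
Modified duration = D_Mac / (1 + y) = 7.18324 / 1.1035 = 6.50950 years.

6.510 years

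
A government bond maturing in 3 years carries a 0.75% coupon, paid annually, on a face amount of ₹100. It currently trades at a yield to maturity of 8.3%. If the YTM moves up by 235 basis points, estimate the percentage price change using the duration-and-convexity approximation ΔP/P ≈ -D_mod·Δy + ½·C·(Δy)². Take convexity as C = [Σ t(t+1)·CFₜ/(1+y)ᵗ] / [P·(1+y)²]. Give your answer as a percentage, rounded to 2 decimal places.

With y = 0.083:
  t   CF        PV=CF/(1+0.083)^t    t·PV        t(t+1)·PV
  1         0.75         0.6925         0.6925           1.3850
  2         0.75         0.6394         1.2789           3.8367
  3       100.75        79.3158       237.9474         951.7895
  Σ                     80.6478       239.9188         957.0113
P = 80.6478; D_Mac = 2.97490 yrs; D_mod = 2.74690 yrs; C = 10.11737.
Duration effect: -2.74690 × (+0.0235) = -0.064552
Convexity effect: 0.5 × 10.11737 × (0.0235)² = +0.0027937
ΔP/P ≈ -0.064552 + 0.0027937 = -0.061759 = -6.1759%.

-6.18%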